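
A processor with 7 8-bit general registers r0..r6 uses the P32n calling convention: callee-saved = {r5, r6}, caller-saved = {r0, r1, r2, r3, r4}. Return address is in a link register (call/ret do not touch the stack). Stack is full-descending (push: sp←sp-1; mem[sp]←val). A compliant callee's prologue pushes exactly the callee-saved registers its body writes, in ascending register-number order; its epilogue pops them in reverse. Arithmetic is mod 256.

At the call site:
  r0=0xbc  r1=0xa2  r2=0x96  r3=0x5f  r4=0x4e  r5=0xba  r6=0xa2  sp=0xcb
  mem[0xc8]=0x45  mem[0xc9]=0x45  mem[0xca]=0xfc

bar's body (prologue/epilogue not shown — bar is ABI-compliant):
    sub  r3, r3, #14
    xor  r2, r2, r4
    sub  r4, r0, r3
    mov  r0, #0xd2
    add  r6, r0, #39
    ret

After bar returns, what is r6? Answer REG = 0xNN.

prologue: push r6 → mem[0xca]=0xa2, sp=0xca
body[0] sub  r3, r3, #14 → r3=0x51
body[1] xor  r2, r2, r4 → r2=0xd8
body[2] sub  r4, r0, r3 → r4=0x6b
body[3] mov  r0, #0xd2 → r0=0xd2
body[4] add  r6, r0, #39 → r6=0xf9
epilogue: pop r6=0xa2, sp=0xcb
r6 is callee-saved → restored

REG = 0xa2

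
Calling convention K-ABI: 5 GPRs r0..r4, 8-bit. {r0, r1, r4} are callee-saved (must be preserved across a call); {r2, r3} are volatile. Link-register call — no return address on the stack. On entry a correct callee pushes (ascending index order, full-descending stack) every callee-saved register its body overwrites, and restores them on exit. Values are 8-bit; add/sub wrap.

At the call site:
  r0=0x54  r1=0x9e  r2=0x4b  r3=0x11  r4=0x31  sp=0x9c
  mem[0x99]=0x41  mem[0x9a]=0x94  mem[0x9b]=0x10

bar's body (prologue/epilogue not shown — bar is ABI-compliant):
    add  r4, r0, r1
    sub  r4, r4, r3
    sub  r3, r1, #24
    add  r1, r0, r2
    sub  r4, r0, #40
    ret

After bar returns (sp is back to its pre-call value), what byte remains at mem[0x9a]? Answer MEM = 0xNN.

prologue: push r1 -> mem[0x9b]=0x9e, sp=0x9b
prologue: push r4 -> mem[0x9a]=0x31, sp=0x9a
body[0] add  r4, r0, r1 -> r4=0xf2
body[1] sub  r4, r4, r3 -> r4=0xe1
body[2] sub  r3, r1, #24 -> r3=0x86
body[3] add  r1, r0, r2 -> r1=0x9f
body[4] sub  r4, r0, #40 -> r4=0x2c
epilogue: pop r4=0x31, sp=0x9b
epilogue: pop r1=0x9e, sp=0x9c
prologue pushed ['r1', 'r4'] at ['0x9b', '0x9a']

MEM = 0x31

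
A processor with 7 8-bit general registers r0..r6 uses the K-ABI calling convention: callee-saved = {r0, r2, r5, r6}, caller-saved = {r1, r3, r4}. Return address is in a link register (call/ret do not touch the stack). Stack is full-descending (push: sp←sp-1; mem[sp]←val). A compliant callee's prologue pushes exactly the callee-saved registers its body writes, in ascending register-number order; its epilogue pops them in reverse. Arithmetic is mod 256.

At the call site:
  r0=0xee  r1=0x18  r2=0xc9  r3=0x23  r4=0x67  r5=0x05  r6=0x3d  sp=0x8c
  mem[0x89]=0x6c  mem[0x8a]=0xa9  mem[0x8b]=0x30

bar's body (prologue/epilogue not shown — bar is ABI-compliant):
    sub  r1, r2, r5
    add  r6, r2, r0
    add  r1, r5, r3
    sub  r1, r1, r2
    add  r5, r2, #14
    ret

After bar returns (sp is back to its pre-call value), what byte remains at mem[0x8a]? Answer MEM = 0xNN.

MEM = 0x3d

prologue: push r5 → mem[0x8b]=0x05, sp=0x8b
prologue: push r6 → mem[0x8a]=0x3d, sp=0x8a
body[0] sub  r1, r2, r5 → r1=0xc4
body[1] add  r6, r2, r0 → r6=0xb7
body[2] add  r1, r5, r3 → r1=0x28
body[3] sub  r1, r1, r2 → r1=0x5f
body[4] add  r5, r2, #14 → r5=0xd7
epilogue: pop r6=0x3d, sp=0x8b
epilogue: pop r5=0x05, sp=0x8c
prologue pushed ['r5', 'r6'] at ['0x8b', '0x8a']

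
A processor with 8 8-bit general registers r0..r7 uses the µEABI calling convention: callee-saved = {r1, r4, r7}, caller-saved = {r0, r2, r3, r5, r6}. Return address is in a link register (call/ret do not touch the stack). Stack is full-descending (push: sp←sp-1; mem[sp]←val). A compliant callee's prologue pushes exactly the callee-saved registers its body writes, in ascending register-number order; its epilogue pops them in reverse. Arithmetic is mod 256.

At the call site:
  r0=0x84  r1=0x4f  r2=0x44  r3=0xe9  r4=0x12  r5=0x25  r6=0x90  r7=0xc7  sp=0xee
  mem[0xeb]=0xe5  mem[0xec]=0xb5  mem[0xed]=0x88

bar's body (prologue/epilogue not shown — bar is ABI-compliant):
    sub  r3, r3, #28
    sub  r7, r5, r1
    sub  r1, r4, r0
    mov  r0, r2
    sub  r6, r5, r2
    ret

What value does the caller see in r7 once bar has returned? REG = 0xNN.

prologue: push r1 → mem[0xed]=0x4f, sp=0xed
prologue: push r7 → mem[0xec]=0xc7, sp=0xec
body[0] sub  r3, r3, #28 → r3=0xcd
body[1] sub  r7, r5, r1 → r7=0xd6
body[2] sub  r1, r4, r0 → r1=0x8e
body[3] mov  r0, r2 → r0=0x44
body[4] sub  r6, r5, r2 → r6=0xe1
epilogue: pop r7=0xc7, sp=0xed
epilogue: pop r1=0x4f, sp=0xee
r7 is callee-saved → restored

REG = 0xc7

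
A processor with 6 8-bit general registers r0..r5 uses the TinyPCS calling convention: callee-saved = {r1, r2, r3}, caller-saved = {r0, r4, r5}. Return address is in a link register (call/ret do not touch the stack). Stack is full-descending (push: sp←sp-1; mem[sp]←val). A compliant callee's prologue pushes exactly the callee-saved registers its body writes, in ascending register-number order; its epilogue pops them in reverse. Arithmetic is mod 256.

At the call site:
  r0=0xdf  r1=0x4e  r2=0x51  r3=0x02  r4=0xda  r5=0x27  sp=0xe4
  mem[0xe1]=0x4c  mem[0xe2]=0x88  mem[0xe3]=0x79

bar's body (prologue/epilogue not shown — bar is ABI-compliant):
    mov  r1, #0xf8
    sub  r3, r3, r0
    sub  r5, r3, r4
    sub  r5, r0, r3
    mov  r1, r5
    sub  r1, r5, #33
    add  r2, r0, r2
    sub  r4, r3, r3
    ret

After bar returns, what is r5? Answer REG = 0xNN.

prologue: push r1 -> mem[0xe3]=0x4e, sp=0xe3
prologue: push r2 -> mem[0xe2]=0x51, sp=0xe2
prologue: push r3 -> mem[0xe1]=0x02, sp=0xe1
body[0] mov  r1, #0xf8 -> r1=0xf8
body[1] sub  r3, r3, r0 -> r3=0x23
body[2] sub  r5, r3, r4 -> r5=0x49
body[3] sub  r5, r0, r3 -> r5=0xbc
body[4] mov  r1, r5 -> r1=0xbc
body[5] sub  r1, r5, #33 -> r1=0x9b
body[6] add  r2, r0, r2 -> r2=0x30
body[7] sub  r4, r3, r3 -> r4=0x00
epilogue: pop r3=0x02, sp=0xe2
epilogue: pop r2=0x51, sp=0xe3
epilogue: pop r1=0x4e, sp=0xe4
r5 is caller-saved -> body value

REG = 0xbc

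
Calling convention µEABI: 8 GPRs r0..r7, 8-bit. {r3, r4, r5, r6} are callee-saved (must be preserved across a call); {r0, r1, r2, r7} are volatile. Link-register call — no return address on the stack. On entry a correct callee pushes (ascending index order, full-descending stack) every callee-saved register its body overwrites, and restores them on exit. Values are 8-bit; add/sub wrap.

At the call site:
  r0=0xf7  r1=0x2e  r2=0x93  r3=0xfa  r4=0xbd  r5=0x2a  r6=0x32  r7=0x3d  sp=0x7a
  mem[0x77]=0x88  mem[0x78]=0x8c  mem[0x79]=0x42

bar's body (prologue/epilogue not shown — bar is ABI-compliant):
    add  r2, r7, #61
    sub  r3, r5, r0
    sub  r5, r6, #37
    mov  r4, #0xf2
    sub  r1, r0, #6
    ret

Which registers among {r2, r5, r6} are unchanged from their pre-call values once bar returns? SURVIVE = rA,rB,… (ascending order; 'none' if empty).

prologue: push r3 -> mem[0x79]=0xfa, sp=0x79
prologue: push r4 -> mem[0x78]=0xbd, sp=0x78
prologue: push r5 -> mem[0x77]=0x2a, sp=0x77
body[0] add  r2, r7, #61 -> r2=0x7a
body[1] sub  r3, r5, r0 -> r3=0x33
body[2] sub  r5, r6, #37 -> r5=0x0d
body[3] mov  r4, #0xf2 -> r4=0xf2
body[4] sub  r1, r0, #6 -> r1=0xf1
epilogue: pop r5=0x2a, sp=0x78
epilogue: pop r4=0xbd, sp=0x79
epilogue: pop r3=0xfa, sp=0x7a
r2: caller-saved, written=True
r5: callee-saved, written=True
r6: callee-saved, written=False

SURVIVE = r5,r6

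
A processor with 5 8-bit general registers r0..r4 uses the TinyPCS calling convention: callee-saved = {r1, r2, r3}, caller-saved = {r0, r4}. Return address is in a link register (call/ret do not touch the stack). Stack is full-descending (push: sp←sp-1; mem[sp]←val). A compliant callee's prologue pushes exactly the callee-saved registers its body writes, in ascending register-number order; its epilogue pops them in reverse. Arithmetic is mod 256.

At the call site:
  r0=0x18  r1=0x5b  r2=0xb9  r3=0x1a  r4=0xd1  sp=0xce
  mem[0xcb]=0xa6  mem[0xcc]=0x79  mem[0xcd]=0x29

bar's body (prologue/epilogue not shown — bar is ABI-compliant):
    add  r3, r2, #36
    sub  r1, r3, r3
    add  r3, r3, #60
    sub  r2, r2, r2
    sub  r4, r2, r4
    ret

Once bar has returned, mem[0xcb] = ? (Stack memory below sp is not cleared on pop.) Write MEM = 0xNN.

prologue: push r1 -> mem[0xcd]=0x5b, sp=0xcd
prologue: push r2 -> mem[0xcc]=0xb9, sp=0xcc
prologue: push r3 -> mem[0xcb]=0x1a, sp=0xcb
body[0] add  r3, r2, #36 -> r3=0xdd
body[1] sub  r1, r3, r3 -> r1=0x00
body[2] add  r3, r3, #60 -> r3=0x19
body[3] sub  r2, r2, r2 -> r2=0x00
body[4] sub  r4, r2, r4 -> r4=0x2f
epilogue: pop r3=0x1a, sp=0xcc
epilogue: pop r2=0xb9, sp=0xcd
epilogue: pop r1=0x5b, sp=0xce
prologue pushed ['r1', 'r2', 'r3'] at ['0xcd', '0xcc', '0xcb']

MEM = 0x1a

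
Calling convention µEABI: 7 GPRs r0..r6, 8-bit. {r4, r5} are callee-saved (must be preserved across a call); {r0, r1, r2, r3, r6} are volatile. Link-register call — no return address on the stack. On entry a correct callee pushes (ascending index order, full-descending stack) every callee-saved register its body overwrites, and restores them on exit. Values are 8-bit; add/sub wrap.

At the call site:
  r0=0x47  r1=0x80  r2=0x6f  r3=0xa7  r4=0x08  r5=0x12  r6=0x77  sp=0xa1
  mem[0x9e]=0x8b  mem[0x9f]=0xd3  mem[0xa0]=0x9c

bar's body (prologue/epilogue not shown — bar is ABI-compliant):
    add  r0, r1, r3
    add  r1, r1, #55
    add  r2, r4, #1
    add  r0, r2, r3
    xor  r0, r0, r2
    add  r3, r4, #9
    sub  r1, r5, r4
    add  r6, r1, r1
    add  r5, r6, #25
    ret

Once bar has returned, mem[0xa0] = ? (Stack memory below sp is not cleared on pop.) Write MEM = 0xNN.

prologue: push r5 → mem[0xa0]=0x12, sp=0xa0
body[0] add  r0, r1, r3 → r0=0x27
body[1] add  r1, r1, #55 → r1=0xb7
body[2] add  r2, r4, #1 → r2=0x09
body[3] add  r0, r2, r3 → r0=0xb0
body[4] xor  r0, r0, r2 → r0=0xb9
body[5] add  r3, r4, #9 → r3=0x11
body[6] sub  r1, r5, r4 → r1=0x0a
body[7] add  r6, r1, r1 → r6=0x14
body[8] add  r5, r6, #25 → r5=0x2d
epilogue: pop r5=0x12, sp=0xa1
prologue pushed ['r5'] at ['0xa0']

MEM = 0x12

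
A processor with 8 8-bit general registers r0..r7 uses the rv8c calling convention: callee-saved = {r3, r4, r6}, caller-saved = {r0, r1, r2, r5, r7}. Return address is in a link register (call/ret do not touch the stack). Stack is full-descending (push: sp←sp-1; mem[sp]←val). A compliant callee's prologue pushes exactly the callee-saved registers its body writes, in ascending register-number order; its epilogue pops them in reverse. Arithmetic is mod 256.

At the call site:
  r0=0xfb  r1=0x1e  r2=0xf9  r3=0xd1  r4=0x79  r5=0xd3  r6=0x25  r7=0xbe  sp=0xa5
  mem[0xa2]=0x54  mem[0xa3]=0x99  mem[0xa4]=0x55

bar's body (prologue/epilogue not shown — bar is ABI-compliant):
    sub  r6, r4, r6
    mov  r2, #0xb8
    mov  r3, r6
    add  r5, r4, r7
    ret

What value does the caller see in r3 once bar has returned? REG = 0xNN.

prologue: push r3 → mem[0xa4]=0xd1, sp=0xa4
prologue: push r6 → mem[0xa3]=0x25, sp=0xa3
body[0] sub  r6, r4, r6 → r6=0x54
body[1] mov  r2, #0xb8 → r2=0xb8
body[2] mov  r3, r6 → r3=0x54
body[3] add  r5, r4, r7 → r5=0x37
epilogue: pop r6=0x25, sp=0xa4
epilogue: pop r3=0xd1, sp=0xa5
r3 is callee-saved → restored

REG = 0xd1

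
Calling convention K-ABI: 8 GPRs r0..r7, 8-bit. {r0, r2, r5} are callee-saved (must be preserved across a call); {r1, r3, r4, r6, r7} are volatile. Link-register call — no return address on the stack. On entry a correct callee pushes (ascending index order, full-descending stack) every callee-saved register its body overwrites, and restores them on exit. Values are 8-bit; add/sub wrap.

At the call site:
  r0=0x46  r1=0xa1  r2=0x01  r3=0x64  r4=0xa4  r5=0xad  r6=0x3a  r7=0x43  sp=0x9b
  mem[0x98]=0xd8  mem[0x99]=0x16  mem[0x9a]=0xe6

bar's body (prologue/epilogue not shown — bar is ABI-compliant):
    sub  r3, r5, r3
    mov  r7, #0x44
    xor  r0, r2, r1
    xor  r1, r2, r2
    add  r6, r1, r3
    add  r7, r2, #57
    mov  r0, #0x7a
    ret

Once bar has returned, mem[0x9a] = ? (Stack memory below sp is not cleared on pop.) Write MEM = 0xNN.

MEM = 0x46

prologue: push r0 → mem[0x9a]=0x46, sp=0x9a
body[0] sub  r3, r5, r3 → r3=0x49
body[1] mov  r7, #0x44 → r7=0x44
body[2] xor  r0, r2, r1 → r0=0xa0
body[3] xor  r1, r2, r2 → r1=0x00
body[4] add  r6, r1, r3 → r6=0x49
body[5] add  r7, r2, #57 → r7=0x3a
body[6] mov  r0, #0x7a → r0=0x7a
epilogue: pop r0=0x46, sp=0x9b
prologue pushed ['r0'] at ['0x9a']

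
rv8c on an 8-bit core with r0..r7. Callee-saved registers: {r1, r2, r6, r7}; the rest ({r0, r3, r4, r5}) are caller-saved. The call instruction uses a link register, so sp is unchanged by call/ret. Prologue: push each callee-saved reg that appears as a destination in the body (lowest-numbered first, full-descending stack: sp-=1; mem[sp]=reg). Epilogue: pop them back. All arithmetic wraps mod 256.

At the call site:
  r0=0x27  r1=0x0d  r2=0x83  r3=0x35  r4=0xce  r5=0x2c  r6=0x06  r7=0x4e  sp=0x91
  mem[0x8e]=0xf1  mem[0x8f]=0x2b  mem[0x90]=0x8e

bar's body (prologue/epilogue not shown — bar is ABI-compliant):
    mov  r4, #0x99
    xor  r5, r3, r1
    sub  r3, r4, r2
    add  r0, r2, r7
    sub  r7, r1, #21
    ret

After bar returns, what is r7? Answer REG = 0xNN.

REG = 0x4e

prologue: push r7 → mem[0x90]=0x4e, sp=0x90
body[0] mov  r4, #0x99 → r4=0x99
body[1] xor  r5, r3, r1 → r5=0x38
body[2] sub  r3, r4, r2 → r3=0x16
body[3] add  r0, r2, r7 → r0=0xd1
body[4] sub  r7, r1, #21 → r7=0xf8
epilogue: pop r7=0x4e, sp=0x91
r7 is callee-saved → restored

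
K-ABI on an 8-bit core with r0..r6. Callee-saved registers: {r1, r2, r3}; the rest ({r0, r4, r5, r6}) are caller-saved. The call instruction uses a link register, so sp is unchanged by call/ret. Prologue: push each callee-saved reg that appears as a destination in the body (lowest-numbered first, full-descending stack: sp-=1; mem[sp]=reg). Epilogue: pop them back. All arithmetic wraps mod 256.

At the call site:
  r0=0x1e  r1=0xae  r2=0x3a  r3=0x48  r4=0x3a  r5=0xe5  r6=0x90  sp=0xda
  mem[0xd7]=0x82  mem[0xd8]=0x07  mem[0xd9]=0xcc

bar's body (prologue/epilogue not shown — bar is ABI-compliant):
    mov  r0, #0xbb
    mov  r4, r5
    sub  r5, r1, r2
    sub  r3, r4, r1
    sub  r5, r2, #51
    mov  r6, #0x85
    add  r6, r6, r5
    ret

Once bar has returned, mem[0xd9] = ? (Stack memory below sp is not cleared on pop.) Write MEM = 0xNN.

prologue: push r3 → mem[0xd9]=0x48, sp=0xd9
body[0] mov  r0, #0xbb → r0=0xbb
body[1] mov  r4, r5 → r4=0xe5
body[2] sub  r5, r1, r2 → r5=0x74
body[3] sub  r3, r4, r1 → r3=0x37
body[4] sub  r5, r2, #51 → r5=0x07
body[5] mov  r6, #0x85 → r6=0x85
body[6] add  r6, r6, r5 → r6=0x8c
epilogue: pop r3=0x48, sp=0xda
prologue pushed ['r3'] at ['0xd9']

MEM = 0x48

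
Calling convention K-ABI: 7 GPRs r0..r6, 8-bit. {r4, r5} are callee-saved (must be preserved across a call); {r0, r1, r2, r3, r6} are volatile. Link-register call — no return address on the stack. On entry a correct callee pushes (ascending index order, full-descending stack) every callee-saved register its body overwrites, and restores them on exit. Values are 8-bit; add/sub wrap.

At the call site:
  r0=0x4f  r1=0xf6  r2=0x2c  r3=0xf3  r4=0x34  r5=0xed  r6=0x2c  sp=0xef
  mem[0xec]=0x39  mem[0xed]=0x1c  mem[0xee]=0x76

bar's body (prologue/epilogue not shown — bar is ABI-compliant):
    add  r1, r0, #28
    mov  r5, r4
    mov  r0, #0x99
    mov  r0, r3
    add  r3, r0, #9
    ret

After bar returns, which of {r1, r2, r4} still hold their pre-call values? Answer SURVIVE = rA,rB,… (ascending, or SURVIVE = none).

prologue: push r5 -> mem[0xee]=0xed, sp=0xee
body[0] add  r1, r0, #28 -> r1=0x6b
body[1] mov  r5, r4 -> r5=0x34
body[2] mov  r0, #0x99 -> r0=0x99
body[3] mov  r0, r3 -> r0=0xf3
body[4] add  r3, r0, #9 -> r3=0xfc
epilogue: pop r5=0xed, sp=0xef
r1: caller-saved, written=True
r2: caller-saved, written=False
r4: callee-saved, written=False

SURVIVE = r2,r4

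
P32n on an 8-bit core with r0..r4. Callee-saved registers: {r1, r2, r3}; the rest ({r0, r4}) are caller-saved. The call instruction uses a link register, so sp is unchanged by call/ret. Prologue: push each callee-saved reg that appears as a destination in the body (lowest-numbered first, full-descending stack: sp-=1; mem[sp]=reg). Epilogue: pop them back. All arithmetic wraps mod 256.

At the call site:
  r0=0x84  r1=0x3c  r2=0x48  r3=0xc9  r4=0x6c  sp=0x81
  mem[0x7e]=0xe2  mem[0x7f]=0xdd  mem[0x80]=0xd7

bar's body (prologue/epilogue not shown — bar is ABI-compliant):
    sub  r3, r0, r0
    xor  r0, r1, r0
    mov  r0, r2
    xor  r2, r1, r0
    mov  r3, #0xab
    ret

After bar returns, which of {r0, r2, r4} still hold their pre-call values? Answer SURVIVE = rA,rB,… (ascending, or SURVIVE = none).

SURVIVE = r2,r4

prologue: push r2 -> mem[0x80]=0x48, sp=0x80
prologue: push r3 -> mem[0x7f]=0xc9, sp=0x7f
body[0] sub  r3, r0, r0 -> r3=0x00
body[1] xor  r0, r1, r0 -> r0=0xb8
body[2] mov  r0, r2 -> r0=0x48
body[3] xor  r2, r1, r0 -> r2=0x74
body[4] mov  r3, #0xab -> r3=0xab
epilogue: pop r3=0xc9, sp=0x80
epilogue: pop r2=0x48, sp=0x81
r0: caller-saved, written=True
r2: callee-saved, written=True
r4: caller-saved, written=False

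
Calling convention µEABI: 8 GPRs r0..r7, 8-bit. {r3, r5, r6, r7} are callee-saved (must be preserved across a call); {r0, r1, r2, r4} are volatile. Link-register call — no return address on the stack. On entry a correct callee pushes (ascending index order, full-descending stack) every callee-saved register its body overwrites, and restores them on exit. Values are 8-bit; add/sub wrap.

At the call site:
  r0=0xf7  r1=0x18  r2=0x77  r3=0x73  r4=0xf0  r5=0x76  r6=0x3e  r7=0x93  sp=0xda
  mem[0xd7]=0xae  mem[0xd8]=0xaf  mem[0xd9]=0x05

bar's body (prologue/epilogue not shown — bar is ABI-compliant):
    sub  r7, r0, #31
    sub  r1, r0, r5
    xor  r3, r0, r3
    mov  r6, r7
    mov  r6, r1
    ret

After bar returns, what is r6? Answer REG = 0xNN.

REG = 0x3e

prologue: push r3 → mem[0xd9]=0x73, sp=0xd9
prologue: push r6 → mem[0xd8]=0x3e, sp=0xd8
prologue: push r7 → mem[0xd7]=0x93, sp=0xd7
body[0] sub  r7, r0, #31 → r7=0xd8
body[1] sub  r1, r0, r5 → r1=0x81
body[2] xor  r3, r0, r3 → r3=0x84
body[3] mov  r6, r7 → r6=0xd8
body[4] mov  r6, r1 → r6=0x81
epilogue: pop r7=0x93, sp=0xd8
epilogue: pop r6=0x3e, sp=0xd9
epilogue: pop r3=0x73, sp=0xda
r6 is callee-saved → restored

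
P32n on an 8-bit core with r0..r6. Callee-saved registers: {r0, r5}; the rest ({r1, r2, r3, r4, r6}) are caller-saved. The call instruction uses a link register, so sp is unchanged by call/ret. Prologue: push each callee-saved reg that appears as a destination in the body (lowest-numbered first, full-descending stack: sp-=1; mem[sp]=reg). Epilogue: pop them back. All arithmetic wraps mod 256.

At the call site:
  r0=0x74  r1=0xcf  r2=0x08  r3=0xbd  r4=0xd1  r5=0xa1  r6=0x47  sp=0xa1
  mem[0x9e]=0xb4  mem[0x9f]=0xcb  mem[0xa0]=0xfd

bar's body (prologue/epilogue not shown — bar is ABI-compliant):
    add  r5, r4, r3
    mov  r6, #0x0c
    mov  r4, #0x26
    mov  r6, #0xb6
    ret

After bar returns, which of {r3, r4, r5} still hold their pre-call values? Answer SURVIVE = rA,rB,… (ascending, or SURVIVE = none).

prologue: push r5 -> mem[0xa0]=0xa1, sp=0xa0
body[0] add  r5, r4, r3 -> r5=0x8e
body[1] mov  r6, #0x0c -> r6=0x0c
body[2] mov  r4, #0x26 -> r4=0x26
body[3] mov  r6, #0xb6 -> r6=0xb6
epilogue: pop r5=0xa1, sp=0xa1
r3: caller-saved, written=False
r4: caller-saved, written=True
r5: callee-saved, written=True

SURVIVE = r3,r5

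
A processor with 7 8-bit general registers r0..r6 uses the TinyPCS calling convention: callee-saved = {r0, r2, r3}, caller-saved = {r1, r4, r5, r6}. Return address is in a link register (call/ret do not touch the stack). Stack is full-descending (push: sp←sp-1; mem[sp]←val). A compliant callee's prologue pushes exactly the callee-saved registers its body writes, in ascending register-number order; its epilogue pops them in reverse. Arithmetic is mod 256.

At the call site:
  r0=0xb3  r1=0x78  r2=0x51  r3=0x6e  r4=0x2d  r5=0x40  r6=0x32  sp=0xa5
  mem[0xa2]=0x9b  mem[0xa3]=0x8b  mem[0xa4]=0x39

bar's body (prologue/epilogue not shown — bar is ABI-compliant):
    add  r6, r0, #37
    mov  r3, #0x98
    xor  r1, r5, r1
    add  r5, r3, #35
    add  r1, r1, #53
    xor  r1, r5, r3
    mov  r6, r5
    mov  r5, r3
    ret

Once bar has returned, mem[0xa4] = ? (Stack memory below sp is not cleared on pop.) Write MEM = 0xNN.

MEM = 0x6e

prologue: push r3 -> mem[0xa4]=0x6e, sp=0xa4
body[0] add  r6, r0, #37 -> r6=0xd8
body[1] mov  r3, #0x98 -> r3=0x98
body[2] xor  r1, r5, r1 -> r1=0x38
body[3] add  r5, r3, #35 -> r5=0xbb
body[4] add  r1, r1, #53 -> r1=0x6d
body[5] xor  r1, r5, r3 -> r1=0x23
body[6] mov  r6, r5 -> r6=0xbb
body[7] mov  r5, r3 -> r5=0x98
epilogue: pop r3=0x6e, sp=0xa5
prologue pushed ['r3'] at ['0xa4']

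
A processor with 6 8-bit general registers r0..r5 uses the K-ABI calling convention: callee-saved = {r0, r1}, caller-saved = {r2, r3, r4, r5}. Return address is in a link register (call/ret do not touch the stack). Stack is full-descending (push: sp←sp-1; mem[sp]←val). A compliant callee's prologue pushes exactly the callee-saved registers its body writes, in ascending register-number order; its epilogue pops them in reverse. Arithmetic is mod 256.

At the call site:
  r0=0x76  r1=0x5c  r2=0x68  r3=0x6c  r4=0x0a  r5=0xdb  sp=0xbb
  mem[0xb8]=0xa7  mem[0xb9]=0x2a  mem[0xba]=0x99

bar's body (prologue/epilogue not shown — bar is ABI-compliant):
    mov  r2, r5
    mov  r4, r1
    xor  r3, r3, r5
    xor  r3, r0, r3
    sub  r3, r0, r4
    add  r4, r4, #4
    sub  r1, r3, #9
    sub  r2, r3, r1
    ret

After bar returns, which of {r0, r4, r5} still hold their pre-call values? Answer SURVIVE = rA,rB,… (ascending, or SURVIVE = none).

SURVIVE = r0,r5

prologue: push r1 → mem[0xba]=0x5c, sp=0xba
body[0] mov  r2, r5 → r2=0xdb
body[1] mov  r4, r1 → r4=0x5c
body[2] xor  r3, r3, r5 → r3=0xb7
body[3] xor  r3, r0, r3 → r3=0xc1
body[4] sub  r3, r0, r4 → r3=0x1a
body[5] add  r4, r4, #4 → r4=0x60
body[6] sub  r1, r3, #9 → r1=0x11
body[7] sub  r2, r3, r1 → r2=0x09
epilogue: pop r1=0x5c, sp=0xbb
r0: callee-saved, written=False
r4: caller-saved, written=True
r5: caller-saved, written=False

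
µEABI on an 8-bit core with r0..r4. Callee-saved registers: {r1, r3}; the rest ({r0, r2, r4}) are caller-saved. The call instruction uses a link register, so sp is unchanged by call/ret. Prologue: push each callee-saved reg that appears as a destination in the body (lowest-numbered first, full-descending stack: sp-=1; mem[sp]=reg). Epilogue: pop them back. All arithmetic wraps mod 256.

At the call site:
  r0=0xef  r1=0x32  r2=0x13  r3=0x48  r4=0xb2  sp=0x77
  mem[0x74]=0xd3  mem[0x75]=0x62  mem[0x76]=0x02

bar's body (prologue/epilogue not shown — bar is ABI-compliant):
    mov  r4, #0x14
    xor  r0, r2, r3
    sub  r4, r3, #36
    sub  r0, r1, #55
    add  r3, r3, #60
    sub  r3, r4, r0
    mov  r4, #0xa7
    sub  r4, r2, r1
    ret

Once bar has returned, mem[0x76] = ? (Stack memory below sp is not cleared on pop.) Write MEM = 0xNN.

prologue: push r3 → mem[0x76]=0x48, sp=0x76
body[0] mov  r4, #0x14 → r4=0x14
body[1] xor  r0, r2, r3 → r0=0x5b
body[2] sub  r4, r3, #36 → r4=0x24
body[3] sub  r0, r1, #55 → r0=0xfb
body[4] add  r3, r3, #60 → r3=0x84
body[5] sub  r3, r4, r0 → r3=0x29
body[6] mov  r4, #0xa7 → r4=0xa7
body[7] sub  r4, r2, r1 → r4=0xe1
epilogue: pop r3=0x48, sp=0x77
prologue pushed ['r3'] at ['0x76']

MEM = 0x48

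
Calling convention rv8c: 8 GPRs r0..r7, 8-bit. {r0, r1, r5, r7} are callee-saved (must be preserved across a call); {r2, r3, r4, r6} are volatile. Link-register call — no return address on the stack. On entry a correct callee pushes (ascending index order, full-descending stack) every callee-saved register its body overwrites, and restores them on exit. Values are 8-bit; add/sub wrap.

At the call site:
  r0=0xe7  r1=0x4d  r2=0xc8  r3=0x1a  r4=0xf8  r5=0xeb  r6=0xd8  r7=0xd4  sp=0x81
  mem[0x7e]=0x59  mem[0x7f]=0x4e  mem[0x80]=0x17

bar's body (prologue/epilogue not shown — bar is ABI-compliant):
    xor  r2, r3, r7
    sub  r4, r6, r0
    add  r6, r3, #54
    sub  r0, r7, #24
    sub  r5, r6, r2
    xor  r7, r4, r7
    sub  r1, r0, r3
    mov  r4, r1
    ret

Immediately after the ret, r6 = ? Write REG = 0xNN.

REG = 0x50

prologue: push r0 → mem[0x80]=0xe7, sp=0x80
prologue: push r1 → mem[0x7f]=0x4d, sp=0x7f
prologue: push r5 → mem[0x7e]=0xeb, sp=0x7e
prologue: push r7 → mem[0x7d]=0xd4, sp=0x7d
body[0] xor  r2, r3, r7 → r2=0xce
body[1] sub  r4, r6, r0 → r4=0xf1
body[2] add  r6, r3, #54 → r6=0x50
body[3] sub  r0, r7, #24 → r0=0xbc
body[4] sub  r5, r6, r2 → r5=0x82
body[5] xor  r7, r4, r7 → r7=0x25
body[6] sub  r1, r0, r3 → r1=0xa2
body[7] mov  r4, r1 → r4=0xa2
epilogue: pop r7=0xd4, sp=0x7e
epilogue: pop r5=0xeb, sp=0x7f
epilogue: pop r1=0x4d, sp=0x80
epilogue: pop r0=0xe7, sp=0x81
r6 is caller-saved → body value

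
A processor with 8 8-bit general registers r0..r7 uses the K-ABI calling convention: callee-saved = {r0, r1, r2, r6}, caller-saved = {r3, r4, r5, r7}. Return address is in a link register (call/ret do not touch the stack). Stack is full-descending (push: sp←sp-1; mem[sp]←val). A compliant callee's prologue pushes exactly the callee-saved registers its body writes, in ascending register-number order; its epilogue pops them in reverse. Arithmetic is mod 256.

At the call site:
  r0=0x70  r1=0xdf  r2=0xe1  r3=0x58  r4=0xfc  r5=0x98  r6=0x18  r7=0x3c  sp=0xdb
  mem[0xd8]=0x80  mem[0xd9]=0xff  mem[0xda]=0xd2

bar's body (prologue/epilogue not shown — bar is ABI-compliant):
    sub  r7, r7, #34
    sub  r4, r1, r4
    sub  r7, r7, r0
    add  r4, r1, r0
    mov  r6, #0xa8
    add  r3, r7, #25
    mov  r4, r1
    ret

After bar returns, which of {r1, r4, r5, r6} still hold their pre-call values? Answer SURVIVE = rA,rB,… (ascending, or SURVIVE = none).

prologue: push r6 → mem[0xda]=0x18, sp=0xda
body[0] sub  r7, r7, #34 → r7=0x1a
body[1] sub  r4, r1, r4 → r4=0xe3
body[2] sub  r7, r7, r0 → r7=0xaa
body[3] add  r4, r1, r0 → r4=0x4f
body[4] mov  r6, #0xa8 → r6=0xa8
body[5] add  r3, r7, #25 → r3=0xc3
body[6] mov  r4, r1 → r4=0xdf
epilogue: pop r6=0x18, sp=0xdb
r1: callee-saved, written=False
r4: caller-saved, written=True
r5: caller-saved, written=False
r6: callee-saved, written=True

SURVIVE = r1,r5,r6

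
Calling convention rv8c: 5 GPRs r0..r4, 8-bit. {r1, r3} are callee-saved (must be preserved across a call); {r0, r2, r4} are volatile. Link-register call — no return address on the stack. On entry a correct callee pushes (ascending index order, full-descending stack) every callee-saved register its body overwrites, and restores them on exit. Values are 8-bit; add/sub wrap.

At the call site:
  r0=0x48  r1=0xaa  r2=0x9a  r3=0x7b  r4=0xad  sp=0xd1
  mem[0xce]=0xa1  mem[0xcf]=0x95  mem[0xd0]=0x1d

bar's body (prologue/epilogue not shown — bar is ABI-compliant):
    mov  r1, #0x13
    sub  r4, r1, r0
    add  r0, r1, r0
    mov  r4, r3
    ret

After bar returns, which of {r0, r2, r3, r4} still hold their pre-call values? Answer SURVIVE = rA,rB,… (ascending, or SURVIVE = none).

prologue: push r1 -> mem[0xd0]=0xaa, sp=0xd0
body[0] mov  r1, #0x13 -> r1=0x13
body[1] sub  r4, r1, r0 -> r4=0xcb
body[2] add  r0, r1, r0 -> r0=0x5b
body[3] mov  r4, r3 -> r4=0x7b
epilogue: pop r1=0xaa, sp=0xd1
r0: caller-saved, written=True
r2: caller-saved, written=False
r3: callee-saved, written=False
r4: caller-saved, written=True

SURVIVE = r2,r3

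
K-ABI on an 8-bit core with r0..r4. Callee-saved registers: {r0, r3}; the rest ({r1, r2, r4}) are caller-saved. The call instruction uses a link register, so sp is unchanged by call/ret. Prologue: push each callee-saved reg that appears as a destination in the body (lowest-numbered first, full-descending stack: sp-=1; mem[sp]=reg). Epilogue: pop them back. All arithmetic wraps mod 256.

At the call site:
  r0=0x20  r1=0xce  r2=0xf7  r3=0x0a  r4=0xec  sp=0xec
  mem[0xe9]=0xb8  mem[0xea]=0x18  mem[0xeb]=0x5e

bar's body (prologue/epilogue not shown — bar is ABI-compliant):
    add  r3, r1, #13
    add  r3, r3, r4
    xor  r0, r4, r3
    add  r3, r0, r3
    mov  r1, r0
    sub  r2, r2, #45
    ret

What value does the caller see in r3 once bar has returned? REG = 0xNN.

REG = 0x0a

prologue: push r0 → mem[0xeb]=0x20, sp=0xeb
prologue: push r3 → mem[0xea]=0x0a, sp=0xea
body[0] add  r3, r1, #13 → r3=0xdb
body[1] add  r3, r3, r4 → r3=0xc7
body[2] xor  r0, r4, r3 → r0=0x2b
body[3] add  r3, r0, r3 → r3=0xf2
body[4] mov  r1, r0 → r1=0x2b
body[5] sub  r2, r2, #45 → r2=0xca
epilogue: pop r3=0x0a, sp=0xeb
epilogue: pop r0=0x20, sp=0xec
r3 is callee-saved → restored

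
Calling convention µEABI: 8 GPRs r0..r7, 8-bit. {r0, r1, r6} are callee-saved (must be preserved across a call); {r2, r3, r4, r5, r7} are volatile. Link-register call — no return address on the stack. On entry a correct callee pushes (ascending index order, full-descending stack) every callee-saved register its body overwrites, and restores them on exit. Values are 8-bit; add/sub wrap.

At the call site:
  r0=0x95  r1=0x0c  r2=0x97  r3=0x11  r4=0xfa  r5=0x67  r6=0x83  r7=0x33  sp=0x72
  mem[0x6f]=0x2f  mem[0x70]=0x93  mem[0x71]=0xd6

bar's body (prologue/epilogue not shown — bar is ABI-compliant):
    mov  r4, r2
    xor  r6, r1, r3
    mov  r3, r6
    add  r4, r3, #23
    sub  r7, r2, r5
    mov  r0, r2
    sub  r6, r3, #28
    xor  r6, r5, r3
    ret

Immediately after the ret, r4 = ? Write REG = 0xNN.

prologue: push r0 -> mem[0x71]=0x95, sp=0x71
prologue: push r6 -> mem[0x70]=0x83, sp=0x70
body[0] mov  r4, r2 -> r4=0x97
body[1] xor  r6, r1, r3 -> r6=0x1d
body[2] mov  r3, r6 -> r3=0x1d
body[3] add  r4, r3, #23 -> r4=0x34
body[4] sub  r7, r2, r5 -> r7=0x30
body[5] mov  r0, r2 -> r0=0x97
body[6] sub  r6, r3, #28 -> r6=0x01
body[7] xor  r6, r5, r3 -> r6=0x7a
epilogue: pop r6=0x83, sp=0x71
epilogue: pop r0=0x95, sp=0x72
r4 is caller-saved -> body value

REG = 0x34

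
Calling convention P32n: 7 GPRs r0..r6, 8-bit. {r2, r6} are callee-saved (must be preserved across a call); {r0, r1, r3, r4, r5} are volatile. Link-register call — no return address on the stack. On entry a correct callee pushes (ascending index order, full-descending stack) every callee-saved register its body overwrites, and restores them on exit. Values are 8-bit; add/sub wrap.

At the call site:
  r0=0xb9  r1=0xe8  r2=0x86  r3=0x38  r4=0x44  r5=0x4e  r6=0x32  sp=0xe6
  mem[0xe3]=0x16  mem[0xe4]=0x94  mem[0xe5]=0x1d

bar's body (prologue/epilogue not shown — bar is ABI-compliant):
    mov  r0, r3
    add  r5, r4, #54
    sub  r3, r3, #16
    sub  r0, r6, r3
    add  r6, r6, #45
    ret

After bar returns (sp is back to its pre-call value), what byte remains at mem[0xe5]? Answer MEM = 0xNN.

MEM = 0x32

prologue: push r6 → mem[0xe5]=0x32, sp=0xe5
body[0] mov  r0, r3 → r0=0x38
body[1] add  r5, r4, #54 → r5=0x7a
body[2] sub  r3, r3, #16 → r3=0x28
body[3] sub  r0, r6, r3 → r0=0x0a
body[4] add  r6, r6, #45 → r6=0x5f
epilogue: pop r6=0x32, sp=0xe6
prologue pushed ['r6'] at ['0xe5']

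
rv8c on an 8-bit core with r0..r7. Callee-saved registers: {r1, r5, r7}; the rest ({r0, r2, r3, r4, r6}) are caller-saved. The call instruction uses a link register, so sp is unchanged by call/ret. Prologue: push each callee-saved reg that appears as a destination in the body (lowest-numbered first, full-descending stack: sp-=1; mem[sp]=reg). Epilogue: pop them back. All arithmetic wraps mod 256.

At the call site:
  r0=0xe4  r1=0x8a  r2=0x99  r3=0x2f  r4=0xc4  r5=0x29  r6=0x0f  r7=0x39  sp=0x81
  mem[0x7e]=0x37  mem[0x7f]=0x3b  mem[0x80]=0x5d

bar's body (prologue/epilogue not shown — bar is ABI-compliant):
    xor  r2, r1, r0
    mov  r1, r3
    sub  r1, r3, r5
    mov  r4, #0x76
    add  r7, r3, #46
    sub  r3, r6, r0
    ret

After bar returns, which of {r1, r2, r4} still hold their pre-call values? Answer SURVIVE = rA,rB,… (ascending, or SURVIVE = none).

SURVIVE = r1

prologue: push r1 → mem[0x80]=0x8a, sp=0x80
prologue: push r7 → mem[0x7f]=0x39, sp=0x7f
body[0] xor  r2, r1, r0 → r2=0x6e
body[1] mov  r1, r3 → r1=0x2f
body[2] sub  r1, r3, r5 → r1=0x06
body[3] mov  r4, #0x76 → r4=0x76
body[4] add  r7, r3, #46 → r7=0x5d
body[5] sub  r3, r6, r0 → r3=0x2b
epilogue: pop r7=0x39, sp=0x80
epilogue: pop r1=0x8a, sp=0x81
r1: callee-saved, written=True
r2: caller-saved, written=True
r4: caller-saved, written=True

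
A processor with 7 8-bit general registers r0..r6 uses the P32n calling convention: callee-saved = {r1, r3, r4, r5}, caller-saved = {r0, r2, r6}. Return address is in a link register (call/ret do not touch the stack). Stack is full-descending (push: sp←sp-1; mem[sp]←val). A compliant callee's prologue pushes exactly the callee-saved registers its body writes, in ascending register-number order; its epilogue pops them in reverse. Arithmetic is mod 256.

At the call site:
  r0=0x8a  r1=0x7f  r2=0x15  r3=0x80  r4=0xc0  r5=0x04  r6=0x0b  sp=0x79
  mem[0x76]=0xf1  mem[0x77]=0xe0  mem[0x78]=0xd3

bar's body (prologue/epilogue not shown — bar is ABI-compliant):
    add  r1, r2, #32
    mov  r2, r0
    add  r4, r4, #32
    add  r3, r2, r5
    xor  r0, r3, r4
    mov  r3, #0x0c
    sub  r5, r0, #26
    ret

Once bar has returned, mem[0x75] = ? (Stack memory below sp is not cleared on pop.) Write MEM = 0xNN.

MEM = 0x04

prologue: push r1 -> mem[0x78]=0x7f, sp=0x78
prologue: push r3 -> mem[0x77]=0x80, sp=0x77
prologue: push r4 -> mem[0x76]=0xc0, sp=0x76
prologue: push r5 -> mem[0x75]=0x04, sp=0x75
body[0] add  r1, r2, #32 -> r1=0x35
body[1] mov  r2, r0 -> r2=0x8a
body[2] add  r4, r4, #32 -> r4=0xe0
body[3] add  r3, r2, r5 -> r3=0x8e
body[4] xor  r0, r3, r4 -> r0=0x6e
body[5] mov  r3, #0x0c -> r3=0x0c
body[6] sub  r5, r0, #26 -> r5=0x54
epilogue: pop r5=0x04, sp=0x76
epilogue: pop r4=0xc0, sp=0x77
epilogue: pop r3=0x80, sp=0x78
epilogue: pop r1=0x7f, sp=0x79
prologue pushed ['r1', 'r3', 'r4', 'r5'] at ['0x78', '0x77', '0x76', '0x75']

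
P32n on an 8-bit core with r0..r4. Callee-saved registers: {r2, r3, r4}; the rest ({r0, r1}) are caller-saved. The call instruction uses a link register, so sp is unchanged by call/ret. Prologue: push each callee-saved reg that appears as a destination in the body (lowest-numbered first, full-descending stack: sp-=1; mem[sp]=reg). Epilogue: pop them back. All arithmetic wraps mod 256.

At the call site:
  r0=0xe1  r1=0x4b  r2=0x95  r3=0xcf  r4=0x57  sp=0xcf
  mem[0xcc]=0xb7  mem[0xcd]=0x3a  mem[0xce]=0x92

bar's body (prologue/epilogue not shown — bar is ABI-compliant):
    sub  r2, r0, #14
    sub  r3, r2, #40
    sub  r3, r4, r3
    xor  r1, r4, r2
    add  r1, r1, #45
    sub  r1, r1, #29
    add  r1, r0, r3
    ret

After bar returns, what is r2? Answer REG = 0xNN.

REG = 0x95

prologue: push r2 → mem[0xce]=0x95, sp=0xce
prologue: push r3 → mem[0xcd]=0xcf, sp=0xcd
body[0] sub  r2, r0, #14 → r2=0xd3
body[1] sub  r3, r2, #40 → r3=0xab
body[2] sub  r3, r4, r3 → r3=0xac
body[3] xor  r1, r4, r2 → r1=0x84
body[4] add  r1, r1, #45 → r1=0xb1
body[5] sub  r1, r1, #29 → r1=0x94
body[6] add  r1, r0, r3 → r1=0x8d
epilogue: pop r3=0xcf, sp=0xce
epilogue: pop r2=0x95, sp=0xcf
r2 is callee-saved → restored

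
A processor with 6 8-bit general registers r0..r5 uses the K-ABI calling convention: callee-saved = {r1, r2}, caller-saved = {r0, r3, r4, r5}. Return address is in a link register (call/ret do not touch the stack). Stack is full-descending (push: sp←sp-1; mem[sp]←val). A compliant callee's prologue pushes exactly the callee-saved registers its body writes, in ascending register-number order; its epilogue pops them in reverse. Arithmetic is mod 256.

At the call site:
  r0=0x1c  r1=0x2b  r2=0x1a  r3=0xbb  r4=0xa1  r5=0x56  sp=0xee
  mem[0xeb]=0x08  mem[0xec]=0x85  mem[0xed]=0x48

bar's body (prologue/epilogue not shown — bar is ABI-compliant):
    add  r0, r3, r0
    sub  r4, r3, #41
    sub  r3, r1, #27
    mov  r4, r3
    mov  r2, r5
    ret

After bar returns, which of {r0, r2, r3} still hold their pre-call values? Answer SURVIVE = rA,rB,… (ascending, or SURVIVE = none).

prologue: push r2 -> mem[0xed]=0x1a, sp=0xed
body[0] add  r0, r3, r0 -> r0=0xd7
body[1] sub  r4, r3, #41 -> r4=0x92
body[2] sub  r3, r1, #27 -> r3=0x10
body[3] mov  r4, r3 -> r4=0x10
body[4] mov  r2, r5 -> r2=0x56
epilogue: pop r2=0x1a, sp=0xee
r0: caller-saved, written=True
r2: callee-saved, written=True
r3: caller-saved, written=True

SURVIVE = r2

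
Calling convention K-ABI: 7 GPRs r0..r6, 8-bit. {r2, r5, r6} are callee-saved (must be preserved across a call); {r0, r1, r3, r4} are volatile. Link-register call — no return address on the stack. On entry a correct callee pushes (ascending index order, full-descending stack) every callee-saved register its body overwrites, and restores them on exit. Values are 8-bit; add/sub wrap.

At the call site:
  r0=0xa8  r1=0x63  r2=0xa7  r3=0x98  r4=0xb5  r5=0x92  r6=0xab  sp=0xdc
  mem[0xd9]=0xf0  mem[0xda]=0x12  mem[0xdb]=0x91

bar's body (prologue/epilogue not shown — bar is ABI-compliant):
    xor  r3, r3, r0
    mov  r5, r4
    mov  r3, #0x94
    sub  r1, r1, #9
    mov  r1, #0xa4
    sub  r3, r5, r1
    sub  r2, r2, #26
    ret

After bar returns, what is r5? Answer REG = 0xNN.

REG = 0x92

prologue: push r2 → mem[0xdb]=0xa7, sp=0xdb
prologue: push r5 → mem[0xda]=0x92, sp=0xda
body[0] xor  r3, r3, r0 → r3=0x30
body[1] mov  r5, r4 → r5=0xb5
body[2] mov  r3, #0x94 → r3=0x94
body[3] sub  r1, r1, #9 → r1=0x5a
body[4] mov  r1, #0xa4 → r1=0xa4
body[5] sub  r3, r5, r1 → r3=0x11
body[6] sub  r2, r2, #26 → r2=0x8d
epilogue: pop r5=0x92, sp=0xdb
epilogue: pop r2=0xa7, sp=0xdc
r5 is callee-saved → restored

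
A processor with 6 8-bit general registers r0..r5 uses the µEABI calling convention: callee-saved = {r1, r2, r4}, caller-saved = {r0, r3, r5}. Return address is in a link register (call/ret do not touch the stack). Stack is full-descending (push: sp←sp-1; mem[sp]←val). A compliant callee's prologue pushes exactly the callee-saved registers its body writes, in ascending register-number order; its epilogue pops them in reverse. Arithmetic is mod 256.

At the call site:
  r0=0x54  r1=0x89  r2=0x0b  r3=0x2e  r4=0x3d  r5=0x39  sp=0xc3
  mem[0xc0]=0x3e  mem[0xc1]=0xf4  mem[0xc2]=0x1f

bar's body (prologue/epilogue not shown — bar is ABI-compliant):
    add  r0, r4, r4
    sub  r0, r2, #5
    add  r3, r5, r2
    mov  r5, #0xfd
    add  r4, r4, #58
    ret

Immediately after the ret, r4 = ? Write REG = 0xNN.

prologue: push r4 → mem[0xc2]=0x3d, sp=0xc2
body[0] add  r0, r4, r4 → r0=0x7a
body[1] sub  r0, r2, #5 → r0=0x06
body[2] add  r3, r5, r2 → r3=0x44
body[3] mov  r5, #0xfd → r5=0xfd
body[4] add  r4, r4, #58 → r4=0x77
epilogue: pop r4=0x3d, sp=0xc3
r4 is callee-saved → restored

REG = 0x3d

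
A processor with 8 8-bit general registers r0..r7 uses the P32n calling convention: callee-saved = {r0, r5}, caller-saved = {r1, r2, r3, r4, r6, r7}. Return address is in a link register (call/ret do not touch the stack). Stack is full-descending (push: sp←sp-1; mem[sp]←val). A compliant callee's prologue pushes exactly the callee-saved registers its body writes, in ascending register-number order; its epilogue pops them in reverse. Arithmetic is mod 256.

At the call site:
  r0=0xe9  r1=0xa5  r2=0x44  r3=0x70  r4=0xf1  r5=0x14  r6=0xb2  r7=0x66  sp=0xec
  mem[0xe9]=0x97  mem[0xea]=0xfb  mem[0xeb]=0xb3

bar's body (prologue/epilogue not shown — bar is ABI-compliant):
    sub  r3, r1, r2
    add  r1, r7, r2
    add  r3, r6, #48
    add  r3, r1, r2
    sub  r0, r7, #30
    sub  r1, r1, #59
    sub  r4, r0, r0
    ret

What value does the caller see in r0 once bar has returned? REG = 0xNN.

REG = 0xe9

prologue: push r0 -> mem[0xeb]=0xe9, sp=0xeb
body[0] sub  r3, r1, r2 -> r3=0x61
body[1] add  r1, r7, r2 -> r1=0xaa
body[2] add  r3, r6, #48 -> r3=0xe2
body[3] add  r3, r1, r2 -> r3=0xee
body[4] sub  r0, r7, #30 -> r0=0x48
body[5] sub  r1, r1, #59 -> r1=0x6f
body[6] sub  r4, r0, r0 -> r4=0x00
epilogue: pop r0=0xe9, sp=0xec
r0 is callee-saved -> restored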